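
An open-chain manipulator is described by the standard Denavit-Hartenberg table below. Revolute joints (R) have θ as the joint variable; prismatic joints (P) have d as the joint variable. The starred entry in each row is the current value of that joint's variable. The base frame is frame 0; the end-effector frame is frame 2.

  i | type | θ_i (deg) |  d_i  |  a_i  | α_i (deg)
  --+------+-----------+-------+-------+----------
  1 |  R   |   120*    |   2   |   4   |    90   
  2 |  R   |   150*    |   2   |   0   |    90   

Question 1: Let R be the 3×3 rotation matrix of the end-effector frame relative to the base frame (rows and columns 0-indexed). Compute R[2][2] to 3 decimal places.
End-effector z-axis (col 2 of R) = (-0.2500,0.4330,0.8660)
R[2][2] = 0.8660

0.866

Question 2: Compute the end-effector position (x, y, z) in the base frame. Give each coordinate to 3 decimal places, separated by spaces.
-0.268 4.464 2.000

after link 1: o_1 = (-2.0000, 3.4641, 2.0000)
after link 2: o_2 = (-0.2679, 4.4641, 2.0000)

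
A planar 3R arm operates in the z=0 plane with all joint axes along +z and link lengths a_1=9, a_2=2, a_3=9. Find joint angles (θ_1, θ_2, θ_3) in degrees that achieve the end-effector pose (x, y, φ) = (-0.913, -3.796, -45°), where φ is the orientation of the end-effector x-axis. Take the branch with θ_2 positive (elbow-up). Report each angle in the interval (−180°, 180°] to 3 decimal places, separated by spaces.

wrist centre = target − a_3·(cos φ, sin φ) = (-7.2770, 2.5680)
cos θ_2 = (59.5486−9²−2²)/(2·9·2) = -0.7070; θ_2 = 134.9900° (elbow-up)
β = atan2(2.5680,-7.2770) = 160.5626°; ψ = atan2(1.4145,7.5860) = 10.5618°
θ_1 = β − ψ = 150.0008°
θ_3 = φ − θ_1 − θ_2 = 30.0092° (wrapped to (-180°,180°])

150.001 134.990 30.009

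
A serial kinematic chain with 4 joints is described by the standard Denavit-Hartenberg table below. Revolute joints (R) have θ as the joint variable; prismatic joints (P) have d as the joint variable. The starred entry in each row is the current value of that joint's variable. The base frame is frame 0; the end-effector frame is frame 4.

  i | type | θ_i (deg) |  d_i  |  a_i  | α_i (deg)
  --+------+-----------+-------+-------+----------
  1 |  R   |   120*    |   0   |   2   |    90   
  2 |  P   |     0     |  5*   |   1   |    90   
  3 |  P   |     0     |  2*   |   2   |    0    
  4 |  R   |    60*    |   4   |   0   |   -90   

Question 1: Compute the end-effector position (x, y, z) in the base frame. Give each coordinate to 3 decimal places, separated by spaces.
after link 1: o_1 = (-1.0000, 1.7321, 0.0000)
after link 2: o_2 = (2.8301, 5.0981, 0.0000)
after link 3: o_3 = (1.8301, 6.8301, -2.0000)
after link 4: o_4 = (1.8301, 6.8301, -6.0000)

1.830 6.830 -6.000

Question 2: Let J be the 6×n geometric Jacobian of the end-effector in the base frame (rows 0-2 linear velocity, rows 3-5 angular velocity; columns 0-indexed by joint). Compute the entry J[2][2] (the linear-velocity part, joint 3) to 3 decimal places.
-1.000

prismatic axis z_2 = (0.0000,0.0000,-1.0000)
J_v[:, 2] = z_2; J_ω[:, 2] = (0,0,0)
entry J[2][2] = -1.0000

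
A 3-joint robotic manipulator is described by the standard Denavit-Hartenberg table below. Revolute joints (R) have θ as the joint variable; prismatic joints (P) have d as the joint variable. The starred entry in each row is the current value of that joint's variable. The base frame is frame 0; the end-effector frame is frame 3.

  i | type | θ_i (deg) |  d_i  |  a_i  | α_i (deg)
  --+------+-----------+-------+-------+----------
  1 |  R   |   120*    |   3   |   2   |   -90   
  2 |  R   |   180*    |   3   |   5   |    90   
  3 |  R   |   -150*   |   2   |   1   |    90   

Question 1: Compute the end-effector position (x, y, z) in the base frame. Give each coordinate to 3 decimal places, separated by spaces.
after link 1: o_1 = (-1.0000, 1.7321, 3.0000)
after link 2: o_2 = (-1.0981, -4.0981, 3.0000)
after link 3: o_3 = (-1.0981, -3.0981, 1.0000)

-1.098 -3.098 1.000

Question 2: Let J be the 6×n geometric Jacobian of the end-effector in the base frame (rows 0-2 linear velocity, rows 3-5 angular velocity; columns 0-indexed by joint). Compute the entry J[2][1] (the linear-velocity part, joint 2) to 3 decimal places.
4.134

axis z_1 = (-0.8660,-0.5000,0.0000); lever o_n−o_1 = (-0.0981,-4.8301,-2.0000)
cross product → J_v[:, 1] = (1.0000,-1.7321,4.1340)
J_ω[:, 1] = z_1
entry J[2][1] = 4.1340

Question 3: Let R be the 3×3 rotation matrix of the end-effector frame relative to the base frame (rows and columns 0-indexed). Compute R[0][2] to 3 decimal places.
-1.000

End-effector z-axis (col 2 of R) = (-1.0000,0.0000,0.0000)
R[0][2] = -1.0000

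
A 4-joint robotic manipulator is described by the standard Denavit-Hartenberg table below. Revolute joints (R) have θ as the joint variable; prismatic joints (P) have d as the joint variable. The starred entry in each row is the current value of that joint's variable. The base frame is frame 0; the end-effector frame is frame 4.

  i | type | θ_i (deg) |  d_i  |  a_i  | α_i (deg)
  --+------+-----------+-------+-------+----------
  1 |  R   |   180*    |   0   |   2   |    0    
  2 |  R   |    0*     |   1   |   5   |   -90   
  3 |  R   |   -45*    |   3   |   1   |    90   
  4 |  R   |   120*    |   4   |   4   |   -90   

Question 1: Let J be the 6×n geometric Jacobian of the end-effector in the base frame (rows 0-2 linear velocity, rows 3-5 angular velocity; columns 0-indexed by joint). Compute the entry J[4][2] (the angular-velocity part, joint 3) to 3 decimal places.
-1.000

axis z_2 = (-0.0000,-1.0000,0.0000); lever o_n−o_2 = (3.5355,-6.4641,2.1213)
cross product → J_v[:, 2] = (-2.1213,0.0000,3.5355)
J_ω[:, 2] = z_2
entry J[4][2] = -1.0000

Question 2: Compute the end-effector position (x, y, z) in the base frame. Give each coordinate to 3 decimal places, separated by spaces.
after link 1: o_1 = (-2.0000, 0.0000, 0.0000)
after link 2: o_2 = (-7.0000, 0.0000, 1.0000)
after link 3: o_3 = (-7.7071, -3.0000, 1.7071)
after link 4: o_4 = (-3.4645, -6.4641, 3.1213)

-3.464 -6.464 3.121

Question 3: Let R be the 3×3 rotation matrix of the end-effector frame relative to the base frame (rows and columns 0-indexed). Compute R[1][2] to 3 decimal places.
End-effector z-axis (col 2 of R) = (0.6124,0.5000,-0.6124)
R[1][2] = 0.5000

0.500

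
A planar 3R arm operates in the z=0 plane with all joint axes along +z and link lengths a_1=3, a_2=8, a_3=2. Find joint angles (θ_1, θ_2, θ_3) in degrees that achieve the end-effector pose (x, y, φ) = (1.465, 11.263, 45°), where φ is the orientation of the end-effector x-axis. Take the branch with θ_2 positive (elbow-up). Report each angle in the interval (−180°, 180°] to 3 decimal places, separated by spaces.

45.001 59.998 -60.000

wrist centre = target − a_3·(cos φ, sin φ) = (0.0508, 9.8488)
cos θ_2 = (97.0012−3²−8²)/(2·3·8) = 0.5000; θ_2 = 59.9984° (elbow-up)
β = atan2(9.8488,0.0508) = 89.7046°; ψ = atan2(6.9281,7.0002) = 44.7034°
θ_1 = β − ψ = 45.0012°
θ_3 = φ − θ_1 − θ_2 = -59.9995° (wrapped to (-180°,180°])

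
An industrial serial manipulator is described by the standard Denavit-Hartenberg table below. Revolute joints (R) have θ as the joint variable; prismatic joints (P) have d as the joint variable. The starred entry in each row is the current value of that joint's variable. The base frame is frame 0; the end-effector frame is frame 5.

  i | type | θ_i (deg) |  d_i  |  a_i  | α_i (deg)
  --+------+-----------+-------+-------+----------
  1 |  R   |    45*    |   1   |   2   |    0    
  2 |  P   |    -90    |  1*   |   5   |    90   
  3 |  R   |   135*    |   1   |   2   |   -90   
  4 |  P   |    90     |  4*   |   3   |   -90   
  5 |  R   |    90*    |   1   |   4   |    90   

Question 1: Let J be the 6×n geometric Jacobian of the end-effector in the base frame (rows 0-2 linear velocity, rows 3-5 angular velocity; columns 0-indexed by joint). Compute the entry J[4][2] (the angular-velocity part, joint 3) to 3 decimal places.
-0.707

axis z_2 = (-0.7071,-0.7071,0.0000); lever o_n−o_2 = (0.9142,1.9142,0.7071)
cross product → J_v[:, 2] = (-0.5000,0.5000,-0.7071)
J_ω[:, 2] = z_2
entry J[4][2] = -0.7071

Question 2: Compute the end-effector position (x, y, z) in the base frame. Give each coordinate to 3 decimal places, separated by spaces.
after link 1: o_1 = (1.4142, 1.4142, 1.0000)
after link 2: o_2 = (4.9497, -2.1213, 2.0000)
after link 3: o_3 = (3.2426, -1.8284, 3.4142)
after link 4: o_4 = (3.3640, 2.2929, 0.5858)
after link 5: o_5 = (5.8640, -0.2071, 2.7071)

5.864 -0.207 2.707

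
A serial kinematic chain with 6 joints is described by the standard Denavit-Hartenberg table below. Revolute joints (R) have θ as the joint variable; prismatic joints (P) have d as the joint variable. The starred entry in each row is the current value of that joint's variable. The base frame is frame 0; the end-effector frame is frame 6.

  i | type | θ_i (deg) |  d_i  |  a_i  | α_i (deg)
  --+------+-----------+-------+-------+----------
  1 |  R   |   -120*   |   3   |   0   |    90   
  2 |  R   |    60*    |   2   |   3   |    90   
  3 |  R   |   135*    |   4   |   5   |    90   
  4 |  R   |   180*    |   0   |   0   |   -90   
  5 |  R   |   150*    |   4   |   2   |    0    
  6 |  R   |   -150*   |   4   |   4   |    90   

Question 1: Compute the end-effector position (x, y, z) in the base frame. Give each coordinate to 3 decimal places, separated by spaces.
-1.151 4.456 5.313

after link 1: o_1 = (0.0000, 0.0000, 3.0000)
after link 2: o_2 = (-2.4821, -0.2990, 5.5981)
after link 3: o_3 = (-6.3921, -0.0003, 0.5362)
after link 4: o_4 = (-6.3921, -0.0003, 0.5362)
after link 5: o_5 = (-4.6254, 4.0950, 0.8632)
after link 6: o_6 = (-1.1509, 4.4560, 5.3127)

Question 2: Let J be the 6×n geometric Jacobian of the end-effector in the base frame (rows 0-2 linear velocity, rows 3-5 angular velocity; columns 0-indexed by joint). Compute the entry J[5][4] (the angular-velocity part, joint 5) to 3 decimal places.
0.500

axis z_4 = (0.4330,0.7500,0.5000); lever o_n−o_4 = (5.2412,4.4564,4.7765)
cross product → J_v[:, 4] = (1.3542,0.5523,-2.0012)
J_ω[:, 4] = z_4
entry J[5][4] = 0.5000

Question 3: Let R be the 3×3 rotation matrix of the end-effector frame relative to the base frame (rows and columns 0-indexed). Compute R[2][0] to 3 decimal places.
0.612

End-effector x-axis (col 0 of R) = (0.4356,-0.6597,0.6124)
R[2][0] = 0.6124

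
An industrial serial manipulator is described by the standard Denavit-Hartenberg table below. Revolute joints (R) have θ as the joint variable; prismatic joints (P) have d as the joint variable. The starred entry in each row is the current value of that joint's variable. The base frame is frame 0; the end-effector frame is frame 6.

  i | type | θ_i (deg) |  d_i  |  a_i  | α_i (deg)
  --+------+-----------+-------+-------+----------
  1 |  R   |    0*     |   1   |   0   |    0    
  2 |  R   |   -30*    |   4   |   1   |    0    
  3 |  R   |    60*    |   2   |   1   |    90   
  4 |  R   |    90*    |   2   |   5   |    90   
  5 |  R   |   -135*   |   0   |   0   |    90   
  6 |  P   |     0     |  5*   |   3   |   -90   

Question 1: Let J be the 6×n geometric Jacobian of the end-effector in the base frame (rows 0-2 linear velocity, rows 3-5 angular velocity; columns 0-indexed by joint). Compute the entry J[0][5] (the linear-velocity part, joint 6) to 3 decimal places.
0.354

prismatic axis z_5 = (0.3536,-0.6124,-0.7071)
J_v[:, 5] = z_5; J_ω[:, 5] = (0,0,0)
entry J[0][5] = 0.3536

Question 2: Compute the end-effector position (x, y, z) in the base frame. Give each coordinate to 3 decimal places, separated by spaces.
after link 1: o_1 = (0.0000, 0.0000, 1.0000)
after link 2: o_2 = (0.8660, -0.5000, 5.0000)
after link 3: o_3 = (1.7321, 0.0000, 7.0000)
after link 4: o_4 = (2.7321, -1.7321, 12.0000)
after link 5: o_5 = (2.7321, -1.7321, 12.0000)
after link 6: o_6 = (3.4392, -2.9568, 6.3431)

3.439 -2.957 6.343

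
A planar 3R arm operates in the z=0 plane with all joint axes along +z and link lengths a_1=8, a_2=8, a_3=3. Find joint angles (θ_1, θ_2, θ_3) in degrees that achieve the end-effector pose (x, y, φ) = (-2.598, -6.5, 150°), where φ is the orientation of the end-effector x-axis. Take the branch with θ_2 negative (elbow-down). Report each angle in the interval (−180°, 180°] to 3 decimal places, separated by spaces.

-29.999 -120.000 -60.001

wrist centre = target − a_3·(cos φ, sin φ) = (0.0001, -8.0000)
cos θ_2 = (64.0000−8²−8²)/(2·8·8) = -0.5000; θ_2 = -120.0000° (elbow-down)
β = atan2(-8.0000,0.0001) = -89.9995°; ψ = atan2(-6.9282,4.0000) = -60.0000°
θ_1 = β − ψ = -29.9995°
θ_3 = φ − θ_1 − θ_2 = -60.0005° (wrapped to (-180°,180°])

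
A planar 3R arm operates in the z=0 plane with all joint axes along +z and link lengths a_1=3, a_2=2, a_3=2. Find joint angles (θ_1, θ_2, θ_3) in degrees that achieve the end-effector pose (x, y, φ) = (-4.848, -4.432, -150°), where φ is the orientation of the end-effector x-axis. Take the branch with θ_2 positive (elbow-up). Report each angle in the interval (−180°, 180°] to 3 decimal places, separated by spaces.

wrist centre = target − a_3·(cos φ, sin φ) = (-3.1159, -3.4320)
cos θ_2 = (21.4878−3²−2²)/(2·3·2) = 0.7073; θ_2 = 44.9832° (elbow-up)
β = atan2(-3.4320,-3.1159) = -132.2366°; ψ = atan2(1.4138,4.4146) = 17.7578°
θ_1 = β − ψ = -149.9945°
θ_3 = φ − θ_1 − θ_2 = -44.9888° (wrapped to (-180°,180°])

-149.994 44.983 -44.989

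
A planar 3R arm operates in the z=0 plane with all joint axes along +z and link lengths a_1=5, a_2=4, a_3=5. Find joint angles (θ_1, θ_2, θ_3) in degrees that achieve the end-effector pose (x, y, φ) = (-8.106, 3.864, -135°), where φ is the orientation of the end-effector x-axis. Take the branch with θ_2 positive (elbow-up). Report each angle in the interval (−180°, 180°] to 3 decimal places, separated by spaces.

108.409 29.996 86.594

wrist centre = target − a_3·(cos φ, sin φ) = (-4.5705, 7.3995)
cos θ_2 = (75.6423−5²−4²)/(2·5·4) = 0.8661; θ_2 = 29.9964° (elbow-up)
β = atan2(7.3995,-4.5705) = 121.7024°; ψ = atan2(1.9998,8.4642) = 13.2931°
θ_1 = β − ψ = 108.4092°
θ_3 = φ − θ_1 − θ_2 = 86.5943° (wrapped to (-180°,180°])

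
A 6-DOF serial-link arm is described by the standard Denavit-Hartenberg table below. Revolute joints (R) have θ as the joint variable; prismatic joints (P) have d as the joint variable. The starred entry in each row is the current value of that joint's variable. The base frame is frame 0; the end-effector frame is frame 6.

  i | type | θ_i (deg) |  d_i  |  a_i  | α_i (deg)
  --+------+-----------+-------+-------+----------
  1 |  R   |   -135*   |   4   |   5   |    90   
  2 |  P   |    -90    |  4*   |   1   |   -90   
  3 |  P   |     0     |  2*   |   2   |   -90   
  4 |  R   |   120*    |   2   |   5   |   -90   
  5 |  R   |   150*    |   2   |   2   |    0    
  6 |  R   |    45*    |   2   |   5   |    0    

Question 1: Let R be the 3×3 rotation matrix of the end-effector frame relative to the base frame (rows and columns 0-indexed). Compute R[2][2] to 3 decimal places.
End-effector z-axis (col 2 of R) = (-0.3536,-0.3536,0.8660)
R[2][2] = 0.8660

0.866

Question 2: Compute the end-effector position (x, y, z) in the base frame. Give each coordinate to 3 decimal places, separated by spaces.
after link 1: o_1 = (-3.5355, -3.5355, 4.0000)
after link 2: o_2 = (-6.3640, -0.7071, 3.0000)
after link 3: o_3 = (-7.7782, -2.1213, 1.0000)
after link 4: o_4 = (-3.3021, -0.4737, 3.5000)
after link 5: o_5 = (-5.7770, -1.5343, 4.3660)
after link 6: o_6 = (-8.5265, -6.1140, 3.6833)

-8.527 -6.114 3.683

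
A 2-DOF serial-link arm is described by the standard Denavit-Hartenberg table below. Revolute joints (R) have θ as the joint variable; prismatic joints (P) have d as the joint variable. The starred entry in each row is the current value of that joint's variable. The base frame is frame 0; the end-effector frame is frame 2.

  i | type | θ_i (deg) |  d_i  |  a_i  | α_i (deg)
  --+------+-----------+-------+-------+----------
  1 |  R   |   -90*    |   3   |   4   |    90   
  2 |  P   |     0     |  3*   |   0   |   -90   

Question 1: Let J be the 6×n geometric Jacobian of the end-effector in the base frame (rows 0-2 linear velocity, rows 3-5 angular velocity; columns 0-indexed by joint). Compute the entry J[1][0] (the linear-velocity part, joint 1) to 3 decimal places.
axis z_0 = ẑ; lever o_n−o_0 = (-3.0000,-4.0000,3.0000)
cross product → J_v[:, 0] = (4.0000,-3.0000,0.0000)
J_ω[:, 0] = z_0
entry J[1][0] = -3.0000

-3.000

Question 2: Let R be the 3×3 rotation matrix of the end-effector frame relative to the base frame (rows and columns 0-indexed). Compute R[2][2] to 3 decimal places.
1.000

End-effector z-axis (col 2 of R) = (0.0000,0.0000,1.0000)
R[2][2] = 1.0000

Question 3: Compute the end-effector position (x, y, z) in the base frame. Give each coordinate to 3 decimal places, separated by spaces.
-3.000 -4.000 3.000

after link 1: o_1 = (0.0000, -4.0000, 3.0000)
after link 2: o_2 = (-3.0000, -4.0000, 3.0000)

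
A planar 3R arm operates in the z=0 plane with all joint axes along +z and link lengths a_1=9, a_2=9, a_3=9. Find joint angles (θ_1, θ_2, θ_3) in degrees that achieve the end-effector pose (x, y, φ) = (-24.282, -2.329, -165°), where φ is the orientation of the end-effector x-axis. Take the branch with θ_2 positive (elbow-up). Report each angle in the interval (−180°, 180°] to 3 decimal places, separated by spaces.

150.000 59.997 -14.997

wrist centre = target − a_3·(cos φ, sin φ) = (-15.5887, 0.0004)
cos θ_2 = (243.0066−9²−9²)/(2·9·9) = 0.5000; θ_2 = 59.9973° (elbow-up)
β = atan2(0.0004,-15.5887) = 179.9986°; ψ = atan2(7.7940,13.5004) = 29.9987°
θ_1 = β − ψ = 150.0000°
θ_3 = φ − θ_1 − θ_2 = -14.9973° (wrapped to (-180°,180°])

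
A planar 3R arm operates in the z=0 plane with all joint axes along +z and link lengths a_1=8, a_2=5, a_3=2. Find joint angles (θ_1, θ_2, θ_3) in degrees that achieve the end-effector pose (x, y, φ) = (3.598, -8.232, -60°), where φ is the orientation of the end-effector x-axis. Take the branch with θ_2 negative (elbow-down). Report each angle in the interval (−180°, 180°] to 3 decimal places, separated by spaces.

-30.000 -120.001 90.001

wrist centre = target − a_3·(cos φ, sin φ) = (2.5980, -6.4999)
cos θ_2 = (48.9989−8²−5²)/(2·8·5) = -0.5000; θ_2 = -120.0009° (elbow-down)
β = atan2(-6.4999,2.5980) = -68.2136°; ψ = atan2(-4.3301,5.4999) = -38.2133°
θ_1 = β − ψ = -30.0003°
θ_3 = φ − θ_1 − θ_2 = 90.0012° (wrapped to (-180°,180°])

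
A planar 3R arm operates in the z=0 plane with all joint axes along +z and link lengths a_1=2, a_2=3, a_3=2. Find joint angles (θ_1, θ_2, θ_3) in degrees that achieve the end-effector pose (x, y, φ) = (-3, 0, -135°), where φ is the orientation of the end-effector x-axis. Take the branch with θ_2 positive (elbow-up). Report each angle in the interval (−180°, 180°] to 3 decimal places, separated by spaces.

wrist centre = target − a_3·(cos φ, sin φ) = (-1.5858, 1.4142)
cos θ_2 = (4.5147−2²−3²)/(2·2·3) = -0.7071; θ_2 = 135.0000° (elbow-up)
β = atan2(1.4142,-1.5858) = 138.2732°; ψ = atan2(2.1213,-0.1213) = 93.2732°
θ_1 = β − ψ = 45.0000°
θ_3 = φ − θ_1 − θ_2 = 45.0000° (wrapped to (-180°,180°])

45.000 135.000 45.000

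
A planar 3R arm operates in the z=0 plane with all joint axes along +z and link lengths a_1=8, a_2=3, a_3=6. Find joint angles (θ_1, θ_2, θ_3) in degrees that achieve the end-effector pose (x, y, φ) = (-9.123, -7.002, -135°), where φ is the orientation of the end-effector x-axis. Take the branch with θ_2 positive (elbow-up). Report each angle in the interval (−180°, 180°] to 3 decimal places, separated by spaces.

-166.036 149.997 -118.961

wrist centre = target − a_3·(cos φ, sin φ) = (-4.8804, -2.7594)
cos θ_2 = (31.4320−8²−3²)/(2·8·3) = -0.8660; θ_2 = 149.9972° (elbow-up)
β = atan2(-2.7594,-4.8804) = -150.5161°; ψ = atan2(1.5001,5.4020) = 15.5199°
θ_1 = β − ψ = -166.0361°
θ_3 = φ − θ_1 − θ_2 = -118.9611° (wrapped to (-180°,180°])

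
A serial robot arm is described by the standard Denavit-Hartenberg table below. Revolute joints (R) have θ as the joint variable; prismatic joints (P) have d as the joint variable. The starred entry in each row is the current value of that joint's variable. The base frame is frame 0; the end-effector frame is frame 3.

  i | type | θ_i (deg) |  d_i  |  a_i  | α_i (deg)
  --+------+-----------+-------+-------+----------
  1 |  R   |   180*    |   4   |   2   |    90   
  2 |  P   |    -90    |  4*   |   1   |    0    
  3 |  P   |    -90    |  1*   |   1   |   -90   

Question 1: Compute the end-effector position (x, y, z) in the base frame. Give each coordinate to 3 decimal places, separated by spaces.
after link 1: o_1 = (-2.0000, 0.0000, 4.0000)
after link 2: o_2 = (-2.0000, 4.0000, 3.0000)
after link 3: o_3 = (-1.0000, 5.0000, 3.0000)

-1.000 5.000 3.000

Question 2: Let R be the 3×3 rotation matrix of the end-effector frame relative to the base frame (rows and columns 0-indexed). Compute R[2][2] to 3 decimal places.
End-effector z-axis (col 2 of R) = (-0.0000,0.0000,-1.0000)
R[2][2] = -1.0000

-1.000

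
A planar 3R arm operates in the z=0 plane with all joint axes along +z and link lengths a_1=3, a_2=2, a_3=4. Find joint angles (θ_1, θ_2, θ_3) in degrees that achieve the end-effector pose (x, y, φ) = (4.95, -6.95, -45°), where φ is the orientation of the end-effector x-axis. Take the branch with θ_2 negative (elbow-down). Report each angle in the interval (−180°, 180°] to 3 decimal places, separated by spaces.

wrist centre = target − a_3·(cos φ, sin φ) = (2.1216, -4.1216)
cos θ_2 = (21.4884−3²−2²)/(2·3·2) = 0.7074; θ_2 = -44.9787° (elbow-down)
β = atan2(-4.1216,2.1216) = -62.7629°; ψ = atan2(-1.4137,4.4147) = -17.7561°
θ_1 = β − ψ = -45.0068°
θ_3 = φ − θ_1 − θ_2 = 44.9855° (wrapped to (-180°,180°])

-45.007 -44.979 44.986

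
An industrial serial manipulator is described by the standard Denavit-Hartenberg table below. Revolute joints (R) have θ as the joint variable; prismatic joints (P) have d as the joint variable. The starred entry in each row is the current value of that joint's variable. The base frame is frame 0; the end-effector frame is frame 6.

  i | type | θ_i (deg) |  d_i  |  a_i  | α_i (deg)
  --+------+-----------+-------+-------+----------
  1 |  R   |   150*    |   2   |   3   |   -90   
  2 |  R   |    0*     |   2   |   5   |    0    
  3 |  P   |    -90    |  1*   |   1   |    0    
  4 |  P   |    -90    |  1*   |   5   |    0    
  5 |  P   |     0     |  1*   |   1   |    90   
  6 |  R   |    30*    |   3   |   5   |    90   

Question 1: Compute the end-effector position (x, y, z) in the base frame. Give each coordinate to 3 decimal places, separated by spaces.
-1.732 -7.660 0.000

after link 1: o_1 = (-2.5981, 1.5000, 2.0000)
after link 2: o_2 = (-7.9282, 2.2679, 2.0000)
after link 3: o_3 = (-8.4282, 1.4019, 3.0000)
after link 4: o_4 = (-4.5981, -1.9641, 3.0000)
after link 5: o_5 = (-4.2321, -3.3301, 3.0000)
after link 6: o_6 = (-1.7321, -7.6603, 0.0000)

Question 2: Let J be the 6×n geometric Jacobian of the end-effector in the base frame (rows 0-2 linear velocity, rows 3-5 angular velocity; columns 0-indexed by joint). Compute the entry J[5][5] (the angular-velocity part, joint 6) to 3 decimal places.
axis z_5 = (0.0000,-0.0000,-1.0000); lever o_n−o_5 = (2.5000,-4.3301,-3.0000)
cross product → J_v[:, 5] = (-4.3301,-2.5000,0.0000)
J_ω[:, 5] = z_5
entry J[5][5] = -1.0000

-1.000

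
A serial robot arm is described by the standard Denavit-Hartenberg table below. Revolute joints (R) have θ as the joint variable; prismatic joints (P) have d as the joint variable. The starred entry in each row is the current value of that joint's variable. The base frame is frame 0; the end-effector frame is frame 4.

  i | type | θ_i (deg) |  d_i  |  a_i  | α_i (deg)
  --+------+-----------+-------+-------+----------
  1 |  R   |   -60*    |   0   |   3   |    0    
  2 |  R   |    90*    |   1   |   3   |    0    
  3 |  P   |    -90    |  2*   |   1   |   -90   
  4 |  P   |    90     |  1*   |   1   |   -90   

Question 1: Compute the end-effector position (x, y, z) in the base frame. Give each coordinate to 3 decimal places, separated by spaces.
after link 1: o_1 = (1.5000, -2.5981, 0.0000)
after link 2: o_2 = (4.0981, -1.0981, 1.0000)
after link 3: o_3 = (4.5981, -1.9641, 3.0000)
after link 4: o_4 = (5.4641, -1.4641, 2.0000)

5.464 -1.464 2.000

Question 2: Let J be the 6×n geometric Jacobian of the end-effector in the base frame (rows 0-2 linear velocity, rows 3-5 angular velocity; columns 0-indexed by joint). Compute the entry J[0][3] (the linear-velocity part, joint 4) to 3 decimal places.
prismatic axis z_3 = (0.8660,0.5000,0.0000)
J_v[:, 3] = z_3; J_ω[:, 3] = (0,0,0)
entry J[0][3] = 0.8660

0.866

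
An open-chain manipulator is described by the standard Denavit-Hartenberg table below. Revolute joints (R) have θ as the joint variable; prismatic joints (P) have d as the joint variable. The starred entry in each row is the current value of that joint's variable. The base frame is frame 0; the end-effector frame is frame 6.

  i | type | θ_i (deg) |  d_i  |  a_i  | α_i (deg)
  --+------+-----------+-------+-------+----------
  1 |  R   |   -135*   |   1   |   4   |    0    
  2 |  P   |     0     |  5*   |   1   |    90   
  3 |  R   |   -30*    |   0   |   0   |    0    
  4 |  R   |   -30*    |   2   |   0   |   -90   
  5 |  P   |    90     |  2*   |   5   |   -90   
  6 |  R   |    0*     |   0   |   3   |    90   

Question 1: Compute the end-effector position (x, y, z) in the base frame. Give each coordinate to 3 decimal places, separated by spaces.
-0.518 -9.003 7.000

after link 1: o_1 = (-2.8284, -2.8284, 1.0000)
after link 2: o_2 = (-3.5355, -3.5355, 6.0000)
after link 3: o_3 = (-3.5355, -3.5355, 6.0000)
after link 4: o_4 = (-4.9497, -2.1213, 6.0000)
after link 5: o_5 = (-2.6390, -6.8816, 7.0000)
after link 6: o_6 = (-0.5176, -9.0029, 7.0000)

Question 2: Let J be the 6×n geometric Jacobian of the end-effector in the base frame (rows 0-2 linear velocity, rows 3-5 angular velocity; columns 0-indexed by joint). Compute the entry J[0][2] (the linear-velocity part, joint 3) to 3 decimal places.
0.707

axis z_2 = (-0.7071,0.7071,0.0000); lever o_n−o_2 = (3.0179,-5.4674,1.0000)
cross product → J_v[:, 2] = (0.7071,0.7071,1.7321)
J_ω[:, 2] = z_2
entry J[0][2] = 0.7071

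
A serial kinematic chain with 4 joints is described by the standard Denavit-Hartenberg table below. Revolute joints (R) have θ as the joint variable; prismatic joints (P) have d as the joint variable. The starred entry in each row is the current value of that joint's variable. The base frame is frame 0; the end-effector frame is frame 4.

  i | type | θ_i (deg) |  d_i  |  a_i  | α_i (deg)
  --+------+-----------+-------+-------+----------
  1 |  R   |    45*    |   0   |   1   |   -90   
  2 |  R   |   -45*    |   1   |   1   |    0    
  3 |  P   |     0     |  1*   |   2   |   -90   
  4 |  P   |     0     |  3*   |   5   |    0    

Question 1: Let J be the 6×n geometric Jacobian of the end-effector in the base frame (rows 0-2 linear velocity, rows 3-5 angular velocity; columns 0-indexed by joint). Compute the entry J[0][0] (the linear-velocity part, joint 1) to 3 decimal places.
axis z_0 = ẑ; lever o_n−o_0 = (4.7929,7.6213,3.5355)
cross product → J_v[:, 0] = (-7.6213,4.7929,0.0000)
J_ω[:, 0] = z_0
entry J[0][0] = -7.6213

-7.621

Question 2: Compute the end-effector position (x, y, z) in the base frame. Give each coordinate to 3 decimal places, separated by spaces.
after link 1: o_1 = (0.7071, 0.7071, 0.0000)
after link 2: o_2 = (0.5000, 1.9142, 0.7071)
after link 3: o_3 = (0.7929, 3.6213, 2.1213)
after link 4: o_4 = (4.7929, 7.6213, 3.5355)

4.793 7.621 3.536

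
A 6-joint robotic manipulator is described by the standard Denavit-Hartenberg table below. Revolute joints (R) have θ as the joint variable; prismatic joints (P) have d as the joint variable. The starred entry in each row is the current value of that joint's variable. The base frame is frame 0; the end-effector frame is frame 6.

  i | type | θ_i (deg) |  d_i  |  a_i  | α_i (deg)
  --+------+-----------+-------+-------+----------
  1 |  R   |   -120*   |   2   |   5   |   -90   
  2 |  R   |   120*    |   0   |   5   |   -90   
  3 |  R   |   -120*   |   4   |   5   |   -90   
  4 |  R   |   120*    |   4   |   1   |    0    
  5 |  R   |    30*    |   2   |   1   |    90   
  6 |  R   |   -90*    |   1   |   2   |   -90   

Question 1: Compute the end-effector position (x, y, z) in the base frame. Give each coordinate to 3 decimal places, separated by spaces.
4.697 -3.024 -2.656

after link 1: o_1 = (-2.5000, -4.3301, 2.0000)
after link 2: o_2 = (-1.2500, -2.1651, -2.3301)
after link 3: o_3 = (3.6071, -2.4127, 1.8349)
after link 4: o_4 = (5.5176, -2.2374, -1.8146)
after link 5: o_5 = (6.0589, -1.7999, -3.9396)
after link 6: o_6 = (4.6974, -3.0242, -2.6561)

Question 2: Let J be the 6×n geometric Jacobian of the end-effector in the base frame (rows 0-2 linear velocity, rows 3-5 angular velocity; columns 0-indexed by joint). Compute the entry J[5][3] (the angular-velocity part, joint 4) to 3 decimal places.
-0.750

axis z_3 = (0.6495,0.1250,-0.7500); lever o_n−o_3 = (1.0903,-0.6115,-4.4910)
cross product → J_v[:, 3] = (-1.0200,2.0993,-0.5335)
J_ω[:, 3] = z_3
entry J[5][3] = -0.7500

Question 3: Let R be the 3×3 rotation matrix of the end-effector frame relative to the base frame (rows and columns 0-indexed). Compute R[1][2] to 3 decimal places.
0.187

End-effector z-axis (col 2 of R) = (-0.7578,0.1875,-0.6250)
R[1][2] = 0.1875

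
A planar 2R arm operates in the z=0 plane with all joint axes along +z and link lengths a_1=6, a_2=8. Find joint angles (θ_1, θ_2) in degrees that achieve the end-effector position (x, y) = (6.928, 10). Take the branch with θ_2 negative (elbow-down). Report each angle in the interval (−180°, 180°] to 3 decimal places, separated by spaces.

90.002 -60.002

cos θ_2 = (147.9972−6²−8²)/(2·6·8) = 0.5000; θ_2 = -60.0019° (elbow-down)
β = atan2(10.0000,6.9280) = 55.2858°; ψ = atan2(-6.9283,9.9998) = -34.7162°
θ_1 = β − ψ = 90.0019°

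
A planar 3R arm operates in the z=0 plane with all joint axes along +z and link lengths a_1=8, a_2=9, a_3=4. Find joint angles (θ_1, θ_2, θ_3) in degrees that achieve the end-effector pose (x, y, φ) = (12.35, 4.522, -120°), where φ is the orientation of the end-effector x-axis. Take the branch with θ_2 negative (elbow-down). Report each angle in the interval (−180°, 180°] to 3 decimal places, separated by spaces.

wrist centre = target − a_3·(cos φ, sin φ) = (14.3500, 7.9861)
cos θ_2 = (269.7003−8²−9²)/(2·8·9) = 0.8660; θ_2 = -30.0058° (elbow-down)
β = atan2(7.9861,14.3500) = 29.0969°; ψ = atan2(-4.5008,15.7938) = -15.9061°
θ_1 = β − ψ = 45.0030°
θ_3 = φ − θ_1 − θ_2 = -134.9972° (wrapped to (-180°,180°])

45.003 -30.006 -134.997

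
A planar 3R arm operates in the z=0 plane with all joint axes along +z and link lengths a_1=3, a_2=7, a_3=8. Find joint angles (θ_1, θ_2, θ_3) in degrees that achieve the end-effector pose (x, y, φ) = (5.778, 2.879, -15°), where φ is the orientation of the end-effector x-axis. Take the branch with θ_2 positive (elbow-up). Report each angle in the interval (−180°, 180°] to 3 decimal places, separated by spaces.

-0.010 135.006 -149.996

wrist centre = target − a_3·(cos φ, sin φ) = (-1.9494, 4.9496)
cos θ_2 = (28.2983−3²−7²)/(2·3·7) = -0.7072; θ_2 = 135.0063° (elbow-up)
β = atan2(4.9496,-1.9494) = 111.4973°; ψ = atan2(4.9492,-1.9503) = 111.5075°
θ_1 = β − ψ = -0.0102°
θ_3 = φ − θ_1 − θ_2 = -149.9961° (wrapped to (-180°,180°])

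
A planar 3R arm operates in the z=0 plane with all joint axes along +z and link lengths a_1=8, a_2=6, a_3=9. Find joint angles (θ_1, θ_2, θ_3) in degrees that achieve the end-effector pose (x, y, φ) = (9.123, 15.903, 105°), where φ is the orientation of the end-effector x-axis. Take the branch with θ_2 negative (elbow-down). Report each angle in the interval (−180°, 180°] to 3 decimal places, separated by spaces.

45.001 -30.003 90.002

wrist centre = target − a_3·(cos φ, sin φ) = (11.4524, 7.2097)
cos θ_2 = (183.1361−8²−6²)/(2·8·6) = 0.8660; θ_2 = -30.0028° (elbow-down)
β = atan2(7.2097,11.4524) = 32.1918°; ψ = atan2(-3.0003,13.1960) = -12.8090°
θ_1 = β − ψ = 45.0009°
θ_3 = φ − θ_1 − θ_2 = 90.0019° (wrapped to (-180°,180°])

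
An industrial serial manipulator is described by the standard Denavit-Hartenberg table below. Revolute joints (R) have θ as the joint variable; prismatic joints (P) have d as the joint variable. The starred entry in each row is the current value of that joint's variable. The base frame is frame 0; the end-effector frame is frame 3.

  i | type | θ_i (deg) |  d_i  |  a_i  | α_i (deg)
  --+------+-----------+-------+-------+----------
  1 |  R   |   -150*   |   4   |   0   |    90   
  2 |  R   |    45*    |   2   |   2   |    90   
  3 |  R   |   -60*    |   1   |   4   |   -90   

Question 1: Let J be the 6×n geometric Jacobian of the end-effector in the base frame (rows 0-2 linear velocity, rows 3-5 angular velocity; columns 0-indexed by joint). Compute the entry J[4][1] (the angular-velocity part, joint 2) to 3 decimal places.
0.866

axis z_1 = (-0.5000,0.8660,0.0000); lever o_n−o_1 = (-2.3298,-3.0357,2.1213)
cross product → J_v[:, 1] = (1.8371,1.0607,3.5355)
J_ω[:, 1] = z_1
entry J[4][1] = 0.8660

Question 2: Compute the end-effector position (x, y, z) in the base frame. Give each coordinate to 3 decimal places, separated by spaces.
-2.330 -3.036 6.121

after link 1: o_1 = (0.0000, 0.0000, 4.0000)
after link 2: o_2 = (-2.2247, 1.0249, 5.4142)
after link 3: o_3 = (-2.3298, -3.0357, 6.1213)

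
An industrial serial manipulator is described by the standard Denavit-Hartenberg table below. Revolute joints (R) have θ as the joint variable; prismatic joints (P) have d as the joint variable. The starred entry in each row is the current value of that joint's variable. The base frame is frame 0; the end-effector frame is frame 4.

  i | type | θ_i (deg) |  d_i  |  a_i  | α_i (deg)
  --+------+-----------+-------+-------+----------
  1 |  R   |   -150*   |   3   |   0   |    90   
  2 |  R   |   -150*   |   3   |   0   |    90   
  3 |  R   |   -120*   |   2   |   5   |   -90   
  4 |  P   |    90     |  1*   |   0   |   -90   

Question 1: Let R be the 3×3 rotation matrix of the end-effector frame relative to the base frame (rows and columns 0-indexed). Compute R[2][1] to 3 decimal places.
0.433

End-effector y-axis (col 1 of R) = (-0.8995,0.0580,0.4330)
R[2][1] = 0.4330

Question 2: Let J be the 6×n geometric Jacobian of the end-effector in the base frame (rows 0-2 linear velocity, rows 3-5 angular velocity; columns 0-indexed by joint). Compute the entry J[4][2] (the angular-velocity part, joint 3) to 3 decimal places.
0.250

axis z_2 = (0.4330,0.2500,0.8660); lever o_n−o_2 = (2.0556,-4.3905,2.5490)
cross product → J_v[:, 2] = (4.4396,0.6764,-2.4151)
J_ω[:, 2] = z_2
entry J[4][2] = 0.2500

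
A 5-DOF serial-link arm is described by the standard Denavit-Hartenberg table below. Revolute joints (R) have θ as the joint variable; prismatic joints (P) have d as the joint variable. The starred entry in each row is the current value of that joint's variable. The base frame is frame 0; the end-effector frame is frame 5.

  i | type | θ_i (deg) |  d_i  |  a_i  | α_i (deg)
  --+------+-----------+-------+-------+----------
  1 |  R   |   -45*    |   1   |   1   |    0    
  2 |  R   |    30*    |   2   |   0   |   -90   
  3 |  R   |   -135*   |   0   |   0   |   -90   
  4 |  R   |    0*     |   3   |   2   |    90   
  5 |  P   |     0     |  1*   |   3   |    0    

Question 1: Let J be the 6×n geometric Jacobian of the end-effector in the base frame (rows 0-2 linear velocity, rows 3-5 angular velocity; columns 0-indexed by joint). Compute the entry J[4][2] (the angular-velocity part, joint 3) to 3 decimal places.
axis z_2 = (0.2588,0.9659,0.0000); lever o_n−o_2 = (-1.1072,1.3320,5.6569)
cross product → J_v[:, 2] = (5.4641,-1.4641,1.4142)
J_ω[:, 2] = z_2
entry J[4][2] = 0.9659

0.966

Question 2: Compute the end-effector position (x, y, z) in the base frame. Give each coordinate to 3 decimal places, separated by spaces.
after link 1: o_1 = (0.7071, -0.7071, 1.0000)
after link 2: o_2 = (0.7071, -0.7071, 3.0000)
after link 3: o_3 = (0.7071, -0.7071, 3.0000)
after link 4: o_4 = (1.3901, -0.8901, 6.5355)
after link 5: o_5 = (-0.4001, 0.6248, 8.6569)

-0.400 0.625 8.657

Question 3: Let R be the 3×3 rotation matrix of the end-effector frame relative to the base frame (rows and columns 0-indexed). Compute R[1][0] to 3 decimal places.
0.183

End-effector x-axis (col 0 of R) = (-0.6830,0.1830,0.7071)
R[1][0] = 0.1830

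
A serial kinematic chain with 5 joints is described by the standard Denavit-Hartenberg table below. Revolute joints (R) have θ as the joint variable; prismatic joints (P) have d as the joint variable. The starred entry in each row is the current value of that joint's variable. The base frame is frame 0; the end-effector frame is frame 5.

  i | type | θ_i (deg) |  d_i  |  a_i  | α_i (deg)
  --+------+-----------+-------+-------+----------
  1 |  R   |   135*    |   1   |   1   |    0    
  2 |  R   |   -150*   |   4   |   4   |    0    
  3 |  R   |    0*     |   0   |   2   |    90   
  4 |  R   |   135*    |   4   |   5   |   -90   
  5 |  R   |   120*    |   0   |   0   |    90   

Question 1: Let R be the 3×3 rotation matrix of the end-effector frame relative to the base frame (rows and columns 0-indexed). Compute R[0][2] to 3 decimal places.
-0.462

End-effector z-axis (col 2 of R) = (-0.4621,0.6415,0.6124)
R[0][2] = -0.4621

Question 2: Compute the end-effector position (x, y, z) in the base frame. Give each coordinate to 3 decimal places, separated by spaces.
0.638 -3.794 8.536

after link 1: o_1 = (-0.7071, 0.7071, 1.0000)
after link 2: o_2 = (3.1566, -0.3282, 5.0000)
after link 3: o_3 = (5.0884, -0.8458, 5.0000)
after link 4: o_4 = (0.6381, -3.7944, 8.5355)
after link 5: o_5 = (0.6381, -3.7944, 8.5355)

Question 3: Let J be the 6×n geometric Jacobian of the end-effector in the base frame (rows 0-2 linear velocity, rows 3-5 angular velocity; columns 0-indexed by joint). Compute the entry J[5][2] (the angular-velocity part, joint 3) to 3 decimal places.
axis z_2 = (0.0000,0.0000,1.0000); lever o_n−o_2 = (-2.5185,-3.4663,3.5355)
cross product → J_v[:, 2] = (3.4663,-2.5185,0.0000)
J_ω[:, 2] = z_2
entry J[5][2] = 1.0000

1.000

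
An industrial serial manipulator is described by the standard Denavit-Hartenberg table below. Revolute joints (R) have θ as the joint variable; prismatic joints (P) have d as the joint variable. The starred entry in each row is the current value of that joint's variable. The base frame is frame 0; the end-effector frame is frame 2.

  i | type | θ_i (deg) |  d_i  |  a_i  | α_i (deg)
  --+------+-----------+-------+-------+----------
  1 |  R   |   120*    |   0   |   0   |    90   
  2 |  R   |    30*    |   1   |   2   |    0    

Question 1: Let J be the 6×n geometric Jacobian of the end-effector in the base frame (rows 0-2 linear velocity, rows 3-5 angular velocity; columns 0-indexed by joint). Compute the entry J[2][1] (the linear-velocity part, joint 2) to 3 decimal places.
1.732

axis z_1 = (0.8660,0.5000,0.0000); lever o_n−o_1 = (0.0000,2.0000,1.0000)
cross product → J_v[:, 1] = (0.5000,-0.8660,1.7321)
J_ω[:, 1] = z_1
entry J[2][1] = 1.7321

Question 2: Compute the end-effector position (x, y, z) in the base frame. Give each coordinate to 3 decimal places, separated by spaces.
0.000 2.000 1.000

after link 1: o_1 = (0.0000, 0.0000, 0.0000)
after link 2: o_2 = (0.0000, 2.0000, 1.0000)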